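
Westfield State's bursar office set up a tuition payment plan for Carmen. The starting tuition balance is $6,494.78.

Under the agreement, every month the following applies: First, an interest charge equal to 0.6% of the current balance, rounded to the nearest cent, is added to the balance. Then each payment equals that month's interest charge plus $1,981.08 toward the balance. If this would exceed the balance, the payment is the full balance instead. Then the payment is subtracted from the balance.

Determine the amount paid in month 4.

Month 1: $6,494.78 +$38.97 interest = $6,533.75; pay $2,020.05 → $4,513.70
Month 2: $4,513.70 +$27.08 interest = $4,540.78; pay $2,008.16 → $2,532.62
Month 3: $2,532.62 +$15.20 interest = $2,547.82; pay $1,996.28 → $551.54
Month 4: $551.54 +$3.31 interest = $554.85; pay $554.85 → $0.00

$554.85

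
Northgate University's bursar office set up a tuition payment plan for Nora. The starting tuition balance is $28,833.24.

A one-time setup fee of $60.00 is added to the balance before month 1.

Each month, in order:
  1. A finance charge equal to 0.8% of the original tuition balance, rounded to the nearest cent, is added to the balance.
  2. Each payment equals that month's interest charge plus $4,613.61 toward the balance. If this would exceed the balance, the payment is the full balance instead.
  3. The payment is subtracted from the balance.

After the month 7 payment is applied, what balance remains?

Month 1: opening $28,893.24; interest $230.67 → $29,123.91; payment $4,844.28; balance $24,279.63
Month 2: opening $24,279.63; interest $230.67 → $24,510.30; payment $4,844.28; balance $19,666.02
Month 3: opening $19,666.02; interest $230.67 → $19,896.69; payment $4,844.28; balance $15,052.41
Month 4: opening $15,052.41; interest $230.67 → $15,283.08; payment $4,844.28; balance $10,438.80
Month 5: opening $10,438.80; interest $230.67 → $10,669.47; payment $4,844.28; balance $5,825.19
Month 6: opening $5,825.19; interest $230.67 → $6,055.86; payment $4,844.28; balance $1,211.58
Month 7: opening $1,211.58; interest $230.67 → $1,442.25; payment $1,442.25; balance $0.00

$0.00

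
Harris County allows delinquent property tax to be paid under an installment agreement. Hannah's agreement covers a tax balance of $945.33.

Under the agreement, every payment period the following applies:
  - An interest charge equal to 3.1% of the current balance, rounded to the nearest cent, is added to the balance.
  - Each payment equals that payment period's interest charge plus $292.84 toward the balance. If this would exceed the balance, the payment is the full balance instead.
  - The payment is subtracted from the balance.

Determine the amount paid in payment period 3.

$303.99

Payment period 1: opening $945.33; interest $29.31 → $974.64; payment $322.15; balance $652.49
Payment period 2: opening $652.49; interest $20.23 → $672.72; payment $313.07; balance $359.65
Payment period 3: opening $359.65; interest $11.15 → $370.80; payment $303.99; balance $66.81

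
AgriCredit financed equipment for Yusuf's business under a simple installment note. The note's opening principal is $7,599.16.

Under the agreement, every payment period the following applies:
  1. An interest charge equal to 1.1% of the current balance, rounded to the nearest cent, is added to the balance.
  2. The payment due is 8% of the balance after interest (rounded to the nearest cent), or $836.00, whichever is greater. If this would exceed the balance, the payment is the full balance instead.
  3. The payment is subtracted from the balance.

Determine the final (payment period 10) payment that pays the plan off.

Payment period 1: $7,599.16 +$83.59 interest = $7,682.75; pay $836.00 → $6,846.75
Payment period 2: $6,846.75 +$75.31 interest = $6,922.06; pay $836.00 → $6,086.06
Payment period 3: $6,086.06 +$66.95 interest = $6,153.01; pay $836.00 → $5,317.01
Payment period 4: $5,317.01 +$58.49 interest = $5,375.50; pay $836.00 → $4,539.50
Payment period 5: $4,539.50 +$49.93 interest = $4,589.43; pay $836.00 → $3,753.43
Payment period 6: $3,753.43 +$41.29 interest = $3,794.72; pay $836.00 → $2,958.72
Payment period 7: $2,958.72 +$32.55 interest = $2,991.27; pay $836.00 → $2,155.27
Payment period 8: $2,155.27 +$23.71 interest = $2,178.98; pay $836.00 → $1,342.98
Payment period 9: $1,342.98 +$14.77 interest = $1,357.75; pay $836.00 → $521.75
Payment period 10: $521.75 +$5.74 interest = $527.49; pay $527.49 → $0.00

$527.49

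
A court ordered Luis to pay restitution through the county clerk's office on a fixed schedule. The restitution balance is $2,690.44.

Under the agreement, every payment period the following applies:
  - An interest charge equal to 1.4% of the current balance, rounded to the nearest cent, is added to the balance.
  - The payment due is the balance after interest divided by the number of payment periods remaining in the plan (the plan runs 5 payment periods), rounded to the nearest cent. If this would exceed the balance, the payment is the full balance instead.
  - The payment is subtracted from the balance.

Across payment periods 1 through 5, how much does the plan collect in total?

$2,805.57

Payment period 1: opening $2,690.44; interest $37.67 → $2,728.11; payment $545.62; balance $2,182.49
Payment period 2: opening $2,182.49; interest $30.55 → $2,213.04; payment $553.26; balance $1,659.78
Payment period 3: opening $1,659.78; interest $23.24 → $1,683.02; payment $561.01; balance $1,122.01
Payment period 4: opening $1,122.01; interest $15.71 → $1,137.72; payment $568.86; balance $568.86
Payment period 5: opening $568.86; interest $7.96 → $576.82; payment $576.82; balance $0.00
Total paid: $2,805.57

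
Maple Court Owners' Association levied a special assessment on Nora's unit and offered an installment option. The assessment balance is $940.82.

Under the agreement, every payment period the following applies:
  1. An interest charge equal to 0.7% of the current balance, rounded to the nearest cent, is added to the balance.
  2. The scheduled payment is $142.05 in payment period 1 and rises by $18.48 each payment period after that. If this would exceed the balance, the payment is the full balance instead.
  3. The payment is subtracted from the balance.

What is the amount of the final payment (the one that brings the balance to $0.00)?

Payment period 1: $940.82 +$6.59 interest = $947.41; pay $142.05 → $805.36
Payment period 2: $805.36 +$5.64 interest = $811.00; pay $160.53 → $650.47
Payment period 3: $650.47 +$4.55 interest = $655.02; pay $179.01 → $476.01
Payment period 4: $476.01 +$3.33 interest = $479.34; pay $197.49 → $281.85
Payment period 5: $281.85 +$1.97 interest = $283.82; pay $215.97 → $67.85
Payment period 6: $67.85 +$0.47 interest = $68.32; pay $68.32 → $0.00

$68.32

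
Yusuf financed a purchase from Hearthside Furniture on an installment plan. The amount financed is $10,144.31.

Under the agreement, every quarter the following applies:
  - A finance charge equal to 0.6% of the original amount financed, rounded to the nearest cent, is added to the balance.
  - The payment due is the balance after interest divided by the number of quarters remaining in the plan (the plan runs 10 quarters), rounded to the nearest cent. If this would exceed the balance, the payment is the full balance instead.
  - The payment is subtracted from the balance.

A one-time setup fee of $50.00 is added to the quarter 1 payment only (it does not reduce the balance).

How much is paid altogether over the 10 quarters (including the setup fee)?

Quarter 1: opening $10,144.31; interest $60.87 → $10,205.18; payment $1,020.52 (+ $50.00 fee); balance $9,184.66
Quarter 2: opening $9,184.66; interest $60.87 → $9,245.53; payment $1,027.28; balance $8,218.25
Quarter 3: opening $8,218.25; interest $60.87 → $8,279.12; payment $1,034.89; balance $7,244.23
Quarter 4: opening $7,244.23; interest $60.87 → $7,305.10; payment $1,043.59; balance $6,261.51
Quarter 5: opening $6,261.51; interest $60.87 → $6,322.38; payment $1,053.73; balance $5,268.65
Quarter 6: opening $5,268.65; interest $60.87 → $5,329.52; payment $1,065.90; balance $4,263.62
Quarter 7: opening $4,263.62; interest $60.87 → $4,324.49; payment $1,081.12; balance $3,243.37
Quarter 8: opening $3,243.37; interest $60.87 → $3,304.24; payment $1,101.41; balance $2,202.83
Quarter 9: opening $2,202.83; interest $60.87 → $2,263.70; payment $1,131.85; balance $1,131.85
Quarter 10: opening $1,131.85; interest $60.87 → $1,192.72; payment $1,192.72; balance $0.00
Total paid: $10,803.01

$10,803.01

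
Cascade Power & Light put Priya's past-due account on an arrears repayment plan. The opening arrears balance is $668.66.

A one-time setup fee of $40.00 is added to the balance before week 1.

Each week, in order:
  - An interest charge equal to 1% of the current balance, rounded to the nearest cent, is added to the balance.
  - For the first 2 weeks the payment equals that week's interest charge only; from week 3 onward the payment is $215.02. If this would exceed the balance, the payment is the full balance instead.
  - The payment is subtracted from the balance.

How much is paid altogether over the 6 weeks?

$738.64

Week 1: $708.66 +$7.09 interest = $715.75; pay $7.09 → $708.66
Week 2: $708.66 +$7.09 interest = $715.75; pay $7.09 → $708.66
Week 3: $708.66 +$7.09 interest = $715.75; pay $215.02 → $500.73
Week 4: $500.73 +$5.01 interest = $505.74; pay $215.02 → $290.72
Week 5: $290.72 +$2.91 interest = $293.63; pay $215.02 → $78.61
Week 6: $78.61 +$0.79 interest = $79.40; pay $79.40 → $0.00
Total paid: $738.64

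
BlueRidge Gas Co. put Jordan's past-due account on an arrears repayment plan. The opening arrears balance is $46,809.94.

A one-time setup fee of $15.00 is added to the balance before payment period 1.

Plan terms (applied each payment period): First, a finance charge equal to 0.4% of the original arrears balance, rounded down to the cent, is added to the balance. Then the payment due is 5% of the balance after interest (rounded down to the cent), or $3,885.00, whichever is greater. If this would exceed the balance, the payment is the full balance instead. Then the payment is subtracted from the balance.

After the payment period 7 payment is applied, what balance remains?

Payment period 1: opening $46,824.94; interest $187.23 → $47,012.17; payment $3,885.00; balance $43,127.17
Payment period 2: opening $43,127.17; interest $187.23 → $43,314.40; payment $3,885.00; balance $39,429.40
Payment period 3: opening $39,429.40; interest $187.23 → $39,616.63; payment $3,885.00; balance $35,731.63
Payment period 4: opening $35,731.63; interest $187.23 → $35,918.86; payment $3,885.00; balance $32,033.86
Payment period 5: opening $32,033.86; interest $187.23 → $32,221.09; payment $3,885.00; balance $28,336.09
Payment period 6: opening $28,336.09; interest $187.23 → $28,523.32; payment $3,885.00; balance $24,638.32
Payment period 7: opening $24,638.32; interest $187.23 → $24,825.55; payment $3,885.00; balance $20,940.55

$20,940.55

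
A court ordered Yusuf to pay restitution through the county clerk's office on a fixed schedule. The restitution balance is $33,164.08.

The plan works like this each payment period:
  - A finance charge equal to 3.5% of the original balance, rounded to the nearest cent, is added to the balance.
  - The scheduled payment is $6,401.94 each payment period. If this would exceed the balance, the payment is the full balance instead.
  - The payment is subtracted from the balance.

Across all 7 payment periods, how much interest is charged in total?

$8,125.18

Payment period 1: $33,164.08 +$1,160.74 interest = $34,324.82; pay $6,401.94 → $27,922.88
Payment period 2: $27,922.88 +$1,160.74 interest = $29,083.62; pay $6,401.94 → $22,681.68
Payment period 3: $22,681.68 +$1,160.74 interest = $23,842.42; pay $6,401.94 → $17,440.48
Payment period 4: $17,440.48 +$1,160.74 interest = $18,601.22; pay $6,401.94 → $12,199.28
Payment period 5: $12,199.28 +$1,160.74 interest = $13,360.02; pay $6,401.94 → $6,958.08
Payment period 6: $6,958.08 +$1,160.74 interest = $8,118.82; pay $6,401.94 → $1,716.88
Payment period 7: $1,716.88 +$1,160.74 interest = $2,877.62; pay $2,877.62 → $0.00
Total interest: $1,160.74 + $1,160.74 + $1,160.74 + $1,160.74 + $1,160.74 + $1,160.74 + $1,160.74 = $8,125.18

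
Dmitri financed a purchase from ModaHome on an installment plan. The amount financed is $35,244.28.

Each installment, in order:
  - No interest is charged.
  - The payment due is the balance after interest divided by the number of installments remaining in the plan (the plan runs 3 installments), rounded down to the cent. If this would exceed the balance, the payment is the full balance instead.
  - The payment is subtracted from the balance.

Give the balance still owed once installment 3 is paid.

Installment 1: opening $35,244.28; payment $11,748.09; balance $23,496.19
Installment 2: opening $23,496.19; payment $11,748.09; balance $11,748.10
Installment 3: opening $11,748.10; payment $11,748.10; balance $0.00

$0.00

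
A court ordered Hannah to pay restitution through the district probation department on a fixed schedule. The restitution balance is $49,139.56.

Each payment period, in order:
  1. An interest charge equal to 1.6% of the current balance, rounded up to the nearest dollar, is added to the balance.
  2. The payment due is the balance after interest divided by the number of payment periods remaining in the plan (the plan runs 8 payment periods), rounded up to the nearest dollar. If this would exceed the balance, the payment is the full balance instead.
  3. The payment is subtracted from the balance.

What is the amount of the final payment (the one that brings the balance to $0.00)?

Payment period 1: opening $49,139.56; interest $787.00 → $49,926.56; payment $6,241.00; balance $43,685.56
Payment period 2: opening $43,685.56; interest $699.00 → $44,384.56; payment $6,341.00; balance $38,043.56
Payment period 3: opening $38,043.56; interest $609.00 → $38,652.56; payment $6,443.00; balance $32,209.56
Payment period 4: opening $32,209.56; interest $516.00 → $32,725.56; payment $6,546.00; balance $26,179.56
Payment period 5: opening $26,179.56; interest $419.00 → $26,598.56; payment $6,650.00; balance $19,948.56
Payment period 6: opening $19,948.56; interest $320.00 → $20,268.56; payment $6,757.00; balance $13,511.56
Payment period 7: opening $13,511.56; interest $217.00 → $13,728.56; payment $6,865.00; balance $6,863.56
Payment period 8: opening $6,863.56; interest $110.00 → $6,973.56; payment $6,973.56; balance $0.00

$6,973.56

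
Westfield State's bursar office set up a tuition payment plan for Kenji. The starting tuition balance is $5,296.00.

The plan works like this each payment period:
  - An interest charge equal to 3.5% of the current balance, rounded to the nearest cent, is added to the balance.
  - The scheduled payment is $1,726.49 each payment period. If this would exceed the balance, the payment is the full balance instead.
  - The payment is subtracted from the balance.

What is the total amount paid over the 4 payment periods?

Payment period 1: opening $5,296.00; interest $185.36 → $5,481.36; payment $1,726.49; balance $3,754.87
Payment period 2: opening $3,754.87; interest $131.42 → $3,886.29; payment $1,726.49; balance $2,159.80
Payment period 3: opening $2,159.80; interest $75.59 → $2,235.39; payment $1,726.49; balance $508.90
Payment period 4: opening $508.90; interest $17.81 → $526.71; payment $526.71; balance $0.00
Total paid: $5,706.18

$5,706.18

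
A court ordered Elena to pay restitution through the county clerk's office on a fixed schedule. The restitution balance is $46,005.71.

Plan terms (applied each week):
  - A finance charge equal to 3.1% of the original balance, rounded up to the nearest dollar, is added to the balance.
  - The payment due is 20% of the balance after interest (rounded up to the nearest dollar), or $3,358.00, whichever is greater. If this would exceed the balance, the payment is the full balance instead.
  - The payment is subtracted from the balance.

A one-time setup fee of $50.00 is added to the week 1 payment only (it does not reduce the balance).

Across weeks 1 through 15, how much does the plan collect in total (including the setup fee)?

Week 1: opening $46,005.71; interest $1,427.00 → $47,432.71; payment $9,487.00 (+ $50.00 fee); balance $37,945.71
Week 2: opening $37,945.71; interest $1,427.00 → $39,372.71; payment $7,875.00; balance $31,497.71
Week 3: opening $31,497.71; interest $1,427.00 → $32,924.71; payment $6,585.00; balance $26,339.71
Week 4: opening $26,339.71; interest $1,427.00 → $27,766.71; payment $5,554.00; balance $22,212.71
Week 5: opening $22,212.71; interest $1,427.00 → $23,639.71; payment $4,728.00; balance $18,911.71
Week 6: opening $18,911.71; interest $1,427.00 → $20,338.71; payment $4,068.00; balance $16,270.71
Week 7: opening $16,270.71; interest $1,427.00 → $17,697.71; payment $3,540.00; balance $14,157.71
Week 8: opening $14,157.71; interest $1,427.00 → $15,584.71; payment $3,358.00; balance $12,226.71
Week 9: opening $12,226.71; interest $1,427.00 → $13,653.71; payment $3,358.00; balance $10,295.71
Week 10: opening $10,295.71; interest $1,427.00 → $11,722.71; payment $3,358.00; balance $8,364.71
Week 11: opening $8,364.71; interest $1,427.00 → $9,791.71; payment $3,358.00; balance $6,433.71
Week 12: opening $6,433.71; interest $1,427.00 → $7,860.71; payment $3,358.00; balance $4,502.71
Week 13: opening $4,502.71; interest $1,427.00 → $5,929.71; payment $3,358.00; balance $2,571.71
Week 14: opening $2,571.71; interest $1,427.00 → $3,998.71; payment $3,358.00; balance $640.71
Week 15: opening $640.71; interest $1,427.00 → $2,067.71; payment $2,067.71; balance $0.00
Total paid: $67,460.71

$67,460.71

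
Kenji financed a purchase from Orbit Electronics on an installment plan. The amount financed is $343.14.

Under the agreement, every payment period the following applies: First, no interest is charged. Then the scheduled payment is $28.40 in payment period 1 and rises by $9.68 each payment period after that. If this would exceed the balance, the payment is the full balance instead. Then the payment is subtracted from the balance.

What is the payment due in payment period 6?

$76.80

Payment period 1: opening $343.14; payment $28.40; balance $314.74
Payment period 2: opening $314.74; payment $38.08; balance $276.66
Payment period 3: opening $276.66; payment $47.76; balance $228.90
Payment period 4: opening $228.90; payment $57.44; balance $171.46
Payment period 5: opening $171.46; payment $67.12; balance $104.34
Payment period 6: opening $104.34; payment $76.80; balance $27.54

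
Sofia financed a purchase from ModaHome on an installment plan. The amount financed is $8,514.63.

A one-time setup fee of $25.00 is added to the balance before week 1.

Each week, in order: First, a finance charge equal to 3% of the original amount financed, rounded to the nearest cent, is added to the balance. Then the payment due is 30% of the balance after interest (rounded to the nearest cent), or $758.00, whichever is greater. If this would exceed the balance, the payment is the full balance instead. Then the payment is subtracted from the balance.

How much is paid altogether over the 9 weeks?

$10,838.59

Week 1: $8,539.63 +$255.44 interest = $8,795.07; pay $2,638.52 → $6,156.55
Week 2: $6,156.55 +$255.44 interest = $6,411.99; pay $1,923.60 → $4,488.39
Week 3: $4,488.39 +$255.44 interest = $4,743.83; pay $1,423.15 → $3,320.68
Week 4: $3,320.68 +$255.44 interest = $3,576.12; pay $1,072.84 → $2,503.28
Week 5: $2,503.28 +$255.44 interest = $2,758.72; pay $827.62 → $1,931.10
Week 6: $1,931.10 +$255.44 interest = $2,186.54; pay $758.00 → $1,428.54
Week 7: $1,428.54 +$255.44 interest = $1,683.98; pay $758.00 → $925.98
Week 8: $925.98 +$255.44 interest = $1,181.42; pay $758.00 → $423.42
Week 9: $423.42 +$255.44 interest = $678.86; pay $678.86 → $0.00
Total paid: $10,838.59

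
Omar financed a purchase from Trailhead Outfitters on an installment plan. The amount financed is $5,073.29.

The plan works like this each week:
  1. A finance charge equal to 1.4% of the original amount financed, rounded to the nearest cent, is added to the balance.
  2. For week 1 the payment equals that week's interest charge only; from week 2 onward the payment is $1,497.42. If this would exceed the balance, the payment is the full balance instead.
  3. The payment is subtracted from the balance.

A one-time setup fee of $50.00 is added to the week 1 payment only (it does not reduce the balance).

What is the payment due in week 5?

# | Opening | Interest | Payment | Fee | End bal
1 | $5,073.29 | $71.03 | $71.03 | $50.00 | $5,073.29
2 | $5,073.29 | $71.03 | $1,497.42 | — | $3,646.90
3 | $3,646.90 | $71.03 | $1,497.42 | — | $2,220.51
4 | $2,220.51 | $71.03 | $1,497.42 | — | $794.12
5 | $794.12 | $71.03 | $865.15 | — | $0.00

$865.15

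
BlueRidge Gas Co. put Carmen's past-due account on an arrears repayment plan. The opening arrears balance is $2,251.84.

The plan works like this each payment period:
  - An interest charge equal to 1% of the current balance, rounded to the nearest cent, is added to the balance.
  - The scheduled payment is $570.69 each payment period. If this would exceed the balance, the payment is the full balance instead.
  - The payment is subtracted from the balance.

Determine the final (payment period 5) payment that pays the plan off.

Payment period 1: opening $2,251.84; interest $22.52 → $2,274.36; payment $570.69; balance $1,703.67
Payment period 2: opening $1,703.67; interest $17.04 → $1,720.71; payment $570.69; balance $1,150.02
Payment period 3: opening $1,150.02; interest $11.50 → $1,161.52; payment $570.69; balance $590.83
Payment period 4: opening $590.83; interest $5.91 → $596.74; payment $570.69; balance $26.05
Payment period 5: opening $26.05; interest $0.26 → $26.31; payment $26.31; balance $0.00

$26.31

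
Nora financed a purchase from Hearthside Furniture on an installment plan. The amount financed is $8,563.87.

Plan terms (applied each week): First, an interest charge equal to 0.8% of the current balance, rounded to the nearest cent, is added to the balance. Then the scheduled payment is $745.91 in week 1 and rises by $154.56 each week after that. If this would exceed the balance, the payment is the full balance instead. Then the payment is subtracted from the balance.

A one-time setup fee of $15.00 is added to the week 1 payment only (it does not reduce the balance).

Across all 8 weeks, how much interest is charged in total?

# | Opening | Interest | Payment | Fee | End bal
1 | $8,563.87 | $68.51 | $745.91 | $15.00 | $7,886.47
2 | $7,886.47 | $63.09 | $900.47 | — | $7,049.09
3 | $7,049.09 | $56.39 | $1,055.03 | — | $6,050.45
4 | $6,050.45 | $48.40 | $1,209.59 | — | $4,889.26
5 | $4,889.26 | $39.11 | $1,364.15 | — | $3,564.22
6 | $3,564.22 | $28.51 | $1,518.71 | — | $2,074.02
7 | $2,074.02 | $16.59 | $1,673.27 | — | $417.34
8 | $417.34 | $3.34 | $420.68 | — | $0.00
Total interest: $68.51 + $63.09 + $56.39 + $48.40 + $39.11 + $28.51 + $16.59 + $3.34 = $323.94

$323.94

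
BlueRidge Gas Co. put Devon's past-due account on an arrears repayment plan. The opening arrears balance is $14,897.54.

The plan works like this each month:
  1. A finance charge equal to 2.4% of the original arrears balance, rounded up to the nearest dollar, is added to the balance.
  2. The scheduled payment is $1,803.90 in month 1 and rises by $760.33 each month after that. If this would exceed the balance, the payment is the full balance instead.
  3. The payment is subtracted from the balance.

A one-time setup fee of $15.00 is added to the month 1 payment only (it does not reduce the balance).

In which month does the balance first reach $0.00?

Month 1: opening $14,897.54; interest $358.00 → $15,255.54; payment $1,803.90 (+ $15.00 fee); balance $13,451.64
Month 2: opening $13,451.64; interest $358.00 → $13,809.64; payment $2,564.23; balance $11,245.41
Month 3: opening $11,245.41; interest $358.00 → $11,603.41; payment $3,324.56; balance $8,278.85
Month 4: opening $8,278.85; interest $358.00 → $8,636.85; payment $4,084.89; balance $4,551.96
Month 5: opening $4,551.96; interest $358.00 → $4,909.96; payment $4,845.22; balance $64.74
Month 6: opening $64.74; interest $358.00 → $422.74; payment $422.74; balance $0.00
Balance reaches $0.00 in month 6.

6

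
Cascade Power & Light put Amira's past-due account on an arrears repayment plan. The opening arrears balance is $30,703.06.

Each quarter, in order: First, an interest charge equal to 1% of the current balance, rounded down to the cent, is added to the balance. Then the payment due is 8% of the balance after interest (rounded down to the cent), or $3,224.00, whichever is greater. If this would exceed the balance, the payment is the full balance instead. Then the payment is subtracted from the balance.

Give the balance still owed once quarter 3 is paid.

$21,864.34

Quarter 1: $30,703.06 +$307.03 interest = $31,010.09; pay $3,224.00 → $27,786.09
Quarter 2: $27,786.09 +$277.86 interest = $28,063.95; pay $3,224.00 → $24,839.95
Quarter 3: $24,839.95 +$248.39 interest = $25,088.34; pay $3,224.00 → $21,864.34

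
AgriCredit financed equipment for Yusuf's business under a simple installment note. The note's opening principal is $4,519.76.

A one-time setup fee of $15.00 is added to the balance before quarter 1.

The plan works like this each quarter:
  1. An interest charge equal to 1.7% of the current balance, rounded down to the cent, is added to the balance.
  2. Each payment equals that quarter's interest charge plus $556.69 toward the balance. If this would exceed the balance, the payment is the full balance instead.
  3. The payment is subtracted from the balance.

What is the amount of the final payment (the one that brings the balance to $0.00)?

# | Opening | Interest | Payment | End bal
1 | $4,534.76 | $77.09 | $633.78 | $3,978.07
2 | $3,978.07 | $67.62 | $624.31 | $3,421.38
3 | $3,421.38 | $58.16 | $614.85 | $2,864.69
4 | $2,864.69 | $48.69 | $605.38 | $2,308.00
5 | $2,308.00 | $39.23 | $595.92 | $1,751.31
6 | $1,751.31 | $29.77 | $586.46 | $1,194.62
7 | $1,194.62 | $20.30 | $576.99 | $637.93
8 | $637.93 | $10.84 | $567.53 | $81.24
9 | $81.24 | $1.38 | $82.62 | $0.00

$82.62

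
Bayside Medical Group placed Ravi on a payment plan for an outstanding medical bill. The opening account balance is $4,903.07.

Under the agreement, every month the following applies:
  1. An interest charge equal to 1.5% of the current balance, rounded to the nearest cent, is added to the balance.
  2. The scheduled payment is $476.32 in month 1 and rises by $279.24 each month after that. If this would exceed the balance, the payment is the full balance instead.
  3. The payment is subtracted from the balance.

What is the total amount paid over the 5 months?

Month 1: $4,903.07 +$73.55 interest = $4,976.62; pay $476.32 → $4,500.30
Month 2: $4,500.30 +$67.50 interest = $4,567.80; pay $755.56 → $3,812.24
Month 3: $3,812.24 +$57.18 interest = $3,869.42; pay $1,034.80 → $2,834.62
Month 4: $2,834.62 +$42.52 interest = $2,877.14; pay $1,314.04 → $1,563.10
Month 5: $1,563.10 +$23.45 interest = $1,586.55; pay $1,586.55 → $0.00
Total paid: $5,167.27

$5,167.27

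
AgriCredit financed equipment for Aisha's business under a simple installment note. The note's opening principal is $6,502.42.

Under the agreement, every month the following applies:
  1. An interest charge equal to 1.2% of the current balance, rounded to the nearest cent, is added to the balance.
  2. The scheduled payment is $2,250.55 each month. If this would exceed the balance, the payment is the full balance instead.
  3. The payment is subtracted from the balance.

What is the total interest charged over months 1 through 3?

$155.57

# | Opening | Interest | Payment | End bal
1 | $6,502.42 | $78.03 | $2,250.55 | $4,329.90
2 | $4,329.90 | $51.96 | $2,250.55 | $2,131.31
3 | $2,131.31 | $25.58 | $2,156.89 | $0.00
Total interest: $78.03 + $51.96 + $25.58 = $155.57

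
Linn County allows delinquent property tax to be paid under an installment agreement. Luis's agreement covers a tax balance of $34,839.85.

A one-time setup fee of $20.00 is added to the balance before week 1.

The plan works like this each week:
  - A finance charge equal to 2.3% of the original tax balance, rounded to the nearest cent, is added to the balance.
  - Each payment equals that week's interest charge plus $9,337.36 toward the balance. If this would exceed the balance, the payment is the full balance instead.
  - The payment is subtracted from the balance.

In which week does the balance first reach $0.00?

Week 1: $34,859.85 +$801.32 interest = $35,661.17; pay $10,138.68 → $25,522.49
Week 2: $25,522.49 +$801.32 interest = $26,323.81; pay $10,138.68 → $16,185.13
Week 3: $16,185.13 +$801.32 interest = $16,986.45; pay $10,138.68 → $6,847.77
Week 4: $6,847.77 +$801.32 interest = $7,649.09; pay $7,649.09 → $0.00
Balance reaches $0.00 in week 4.

4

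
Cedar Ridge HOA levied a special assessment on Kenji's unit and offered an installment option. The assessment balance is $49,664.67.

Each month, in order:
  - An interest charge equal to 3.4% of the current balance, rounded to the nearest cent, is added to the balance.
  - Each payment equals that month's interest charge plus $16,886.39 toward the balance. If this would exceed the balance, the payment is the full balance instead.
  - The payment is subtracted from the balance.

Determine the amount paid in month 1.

$18,574.99

Month 1: opening $49,664.67; interest $1,688.60 → $51,353.27; payment $18,574.99; balance $32,778.28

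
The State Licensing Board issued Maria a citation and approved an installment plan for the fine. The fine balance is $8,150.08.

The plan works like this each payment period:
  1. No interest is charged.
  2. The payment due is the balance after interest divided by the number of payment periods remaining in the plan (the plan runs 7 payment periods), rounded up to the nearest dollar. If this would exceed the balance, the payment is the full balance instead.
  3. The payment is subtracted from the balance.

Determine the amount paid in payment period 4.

$1,164.00

Payment period 1: opening $8,150.08; payment $1,165.00; balance $6,985.08
Payment period 2: opening $6,985.08; payment $1,165.00; balance $5,820.08
Payment period 3: opening $5,820.08; payment $1,165.00; balance $4,655.08
Payment period 4: opening $4,655.08; payment $1,164.00; balance $3,491.08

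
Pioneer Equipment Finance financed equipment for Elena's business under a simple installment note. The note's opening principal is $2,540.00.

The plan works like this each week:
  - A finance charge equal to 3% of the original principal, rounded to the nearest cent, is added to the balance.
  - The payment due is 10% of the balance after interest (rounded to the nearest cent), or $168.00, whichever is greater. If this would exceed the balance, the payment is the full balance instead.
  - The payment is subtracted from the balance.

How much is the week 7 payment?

Week 1: opening $2,540.00; interest $76.20 → $2,616.20; payment $261.62; balance $2,354.58
Week 2: opening $2,354.58; interest $76.20 → $2,430.78; payment $243.08; balance $2,187.70
Week 3: opening $2,187.70; interest $76.20 → $2,263.90; payment $226.39; balance $2,037.51
Week 4: opening $2,037.51; interest $76.20 → $2,113.71; payment $211.37; balance $1,902.34
Week 5: opening $1,902.34; interest $76.20 → $1,978.54; payment $197.85; balance $1,780.69
Week 6: opening $1,780.69; interest $76.20 → $1,856.89; payment $185.69; balance $1,671.20
Week 7: opening $1,671.20; interest $76.20 → $1,747.40; payment $174.74; balance $1,572.66

$174.74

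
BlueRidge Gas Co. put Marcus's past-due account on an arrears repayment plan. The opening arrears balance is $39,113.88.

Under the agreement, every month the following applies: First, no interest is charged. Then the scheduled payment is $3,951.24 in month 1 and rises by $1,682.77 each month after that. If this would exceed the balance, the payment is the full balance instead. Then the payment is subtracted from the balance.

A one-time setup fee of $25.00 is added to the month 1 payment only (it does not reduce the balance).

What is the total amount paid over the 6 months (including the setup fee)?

Month 1: $39,113.88 − $3,951.24 (+ $25.00 fee) → $35,162.64
Month 2: $35,162.64 − $5,634.01 → $29,528.63
Month 3: $29,528.63 − $7,316.78 → $22,211.85
Month 4: $22,211.85 − $8,999.55 → $13,212.30
Month 5: $13,212.30 − $10,682.32 → $2,529.98
Month 6: $2,529.98 − $2,529.98 → $0.00
Total paid: $39,138.88

$39,138.88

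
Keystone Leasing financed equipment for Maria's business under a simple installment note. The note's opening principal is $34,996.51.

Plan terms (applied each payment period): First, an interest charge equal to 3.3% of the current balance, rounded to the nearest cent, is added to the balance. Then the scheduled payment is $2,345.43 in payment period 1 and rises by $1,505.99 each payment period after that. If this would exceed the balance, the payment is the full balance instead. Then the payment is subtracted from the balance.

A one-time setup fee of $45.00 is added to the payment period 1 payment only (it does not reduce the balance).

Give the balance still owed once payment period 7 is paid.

Payment period 1: opening $34,996.51; interest $1,154.88 → $36,151.39; payment $2,345.43 (+ $45.00 fee); balance $33,805.96
Payment period 2: opening $33,805.96; interest $1,115.60 → $34,921.56; payment $3,851.42; balance $31,070.14
Payment period 3: opening $31,070.14; interest $1,025.31 → $32,095.45; payment $5,357.41; balance $26,738.04
Payment period 4: opening $26,738.04; interest $882.36 → $27,620.40; payment $6,863.40; balance $20,757.00
Payment period 5: opening $20,757.00; interest $684.98 → $21,441.98; payment $8,369.39; balance $13,072.59
Payment period 6: opening $13,072.59; interest $431.40 → $13,503.99; payment $9,875.38; balance $3,628.61
Payment period 7: opening $3,628.61; interest $119.74 → $3,748.35; payment $3,748.35; balance $0.00

$0.00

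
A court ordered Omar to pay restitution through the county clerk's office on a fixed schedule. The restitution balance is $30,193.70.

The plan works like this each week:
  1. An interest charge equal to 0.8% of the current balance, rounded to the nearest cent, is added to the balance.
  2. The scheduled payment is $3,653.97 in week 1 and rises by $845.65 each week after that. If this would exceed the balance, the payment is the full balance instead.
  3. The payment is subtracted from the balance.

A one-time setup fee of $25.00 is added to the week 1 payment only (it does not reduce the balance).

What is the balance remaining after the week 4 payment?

$11,278.33

Week 1: $30,193.70 +$241.55 interest = $30,435.25; pay $3,653.97 (+ $25.00 fee) → $26,781.28
Week 2: $26,781.28 +$214.25 interest = $26,995.53; pay $4,499.62 → $22,495.91
Week 3: $22,495.91 +$179.97 interest = $22,675.88; pay $5,345.27 → $17,330.61
Week 4: $17,330.61 +$138.64 interest = $17,469.25; pay $6,190.92 → $11,278.33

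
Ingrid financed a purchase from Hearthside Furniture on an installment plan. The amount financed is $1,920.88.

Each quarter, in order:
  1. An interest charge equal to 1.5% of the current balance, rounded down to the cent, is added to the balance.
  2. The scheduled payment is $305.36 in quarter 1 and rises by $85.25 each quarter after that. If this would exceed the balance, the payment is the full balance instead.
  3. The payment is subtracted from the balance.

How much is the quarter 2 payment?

$390.61

Quarter 1: opening $1,920.88; interest $28.81 → $1,949.69; payment $305.36; balance $1,644.33
Quarter 2: opening $1,644.33; interest $24.66 → $1,668.99; payment $390.61; balance $1,278.38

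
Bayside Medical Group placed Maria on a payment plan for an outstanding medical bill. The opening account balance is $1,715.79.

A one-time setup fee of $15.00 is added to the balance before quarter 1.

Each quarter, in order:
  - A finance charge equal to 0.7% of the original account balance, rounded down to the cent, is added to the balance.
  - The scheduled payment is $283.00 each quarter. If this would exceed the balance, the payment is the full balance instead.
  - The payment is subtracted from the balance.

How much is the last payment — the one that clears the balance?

# | Opening | Interest | Payment | End bal
1 | $1,730.79 | $12.01 | $283.00 | $1,459.80
2 | $1,459.80 | $12.01 | $283.00 | $1,188.81
3 | $1,188.81 | $12.01 | $283.00 | $917.82
4 | $917.82 | $12.01 | $283.00 | $646.83
5 | $646.83 | $12.01 | $283.00 | $375.84
6 | $375.84 | $12.01 | $283.00 | $104.85
7 | $104.85 | $12.01 | $116.86 | $0.00

$116.86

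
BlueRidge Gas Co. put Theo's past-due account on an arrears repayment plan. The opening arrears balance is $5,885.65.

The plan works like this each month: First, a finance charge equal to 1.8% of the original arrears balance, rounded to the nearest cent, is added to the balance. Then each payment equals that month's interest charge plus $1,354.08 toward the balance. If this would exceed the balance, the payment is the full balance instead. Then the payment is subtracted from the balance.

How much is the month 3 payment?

Month 1: $5,885.65 +$105.94 interest = $5,991.59; pay $1,460.02 → $4,531.57
Month 2: $4,531.57 +$105.94 interest = $4,637.51; pay $1,460.02 → $3,177.49
Month 3: $3,177.49 +$105.94 interest = $3,283.43; pay $1,460.02 → $1,823.41

$1,460.02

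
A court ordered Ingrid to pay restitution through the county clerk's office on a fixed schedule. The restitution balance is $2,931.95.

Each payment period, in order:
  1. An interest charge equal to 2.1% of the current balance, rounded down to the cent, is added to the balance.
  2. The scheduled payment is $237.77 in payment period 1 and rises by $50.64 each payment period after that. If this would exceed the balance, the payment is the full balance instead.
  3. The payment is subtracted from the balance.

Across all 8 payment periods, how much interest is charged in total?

$323.31

Payment period 1: opening $2,931.95; interest $61.57 → $2,993.52; payment $237.77; balance $2,755.75
Payment period 2: opening $2,755.75; interest $57.87 → $2,813.62; payment $288.41; balance $2,525.21
Payment period 3: opening $2,525.21; interest $53.02 → $2,578.23; payment $339.05; balance $2,239.18
Payment period 4: opening $2,239.18; interest $47.02 → $2,286.20; payment $389.69; balance $1,896.51
Payment period 5: opening $1,896.51; interest $39.82 → $1,936.33; payment $440.33; balance $1,496.00
Payment period 6: opening $1,496.00; interest $31.41 → $1,527.41; payment $490.97; balance $1,036.44
Payment period 7: opening $1,036.44; interest $21.76 → $1,058.20; payment $541.61; balance $516.59
Payment period 8: opening $516.59; interest $10.84 → $527.43; payment $527.43; balance $0.00
Total interest: $61.57 + $57.87 + $53.02 + $47.02 + $39.82 + $31.41 + $21.76 + $10.84 = $323.31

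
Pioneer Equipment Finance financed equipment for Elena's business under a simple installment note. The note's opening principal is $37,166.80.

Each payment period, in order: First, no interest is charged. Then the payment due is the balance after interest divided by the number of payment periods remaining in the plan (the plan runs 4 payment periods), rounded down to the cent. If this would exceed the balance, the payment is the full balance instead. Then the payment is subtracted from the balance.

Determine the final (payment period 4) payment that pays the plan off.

Payment period 1: opening $37,166.80; payment $9,291.70; balance $27,875.10
Payment period 2: opening $27,875.10; payment $9,291.70; balance $18,583.40
Payment period 3: opening $18,583.40; payment $9,291.70; balance $9,291.70
Payment period 4: opening $9,291.70; payment $9,291.70; balance $0.00

$9,291.70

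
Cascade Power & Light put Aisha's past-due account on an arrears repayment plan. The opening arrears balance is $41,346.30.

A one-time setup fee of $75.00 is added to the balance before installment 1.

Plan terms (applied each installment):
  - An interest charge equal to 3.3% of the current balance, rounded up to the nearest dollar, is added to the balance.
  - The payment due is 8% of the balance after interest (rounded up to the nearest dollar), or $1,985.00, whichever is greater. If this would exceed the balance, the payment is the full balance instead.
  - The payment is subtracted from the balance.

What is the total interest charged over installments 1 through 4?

Installment 1: opening $41,421.30; interest $1,367.00 → $42,788.30; payment $3,424.00; balance $39,364.30
Installment 2: opening $39,364.30; interest $1,300.00 → $40,664.30; payment $3,254.00; balance $37,410.30
Installment 3: opening $37,410.30; interest $1,235.00 → $38,645.30; payment $3,092.00; balance $35,553.30
Installment 4: opening $35,553.30; interest $1,174.00 → $36,727.30; payment $2,939.00; balance $33,788.30
Total interest: $1,367.00 + $1,300.00 + $1,235.00 + $1,174.00 = $5,076.00

$5,076.00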